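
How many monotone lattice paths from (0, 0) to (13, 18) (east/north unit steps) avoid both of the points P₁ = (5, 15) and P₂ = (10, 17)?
Number of paths = 171252111

Inclusion–exclusion. Total paths: C(31, 13) = 206253075. Through P₁: C(20, 5)·C(11, 8) = 2558160. Through P₂: C(27, 10)·C(4, 3) = 33745140. Since P₁ is strictly southwest of P₂, a monotone path through both must visit P₁ then P₂; paths through both = C(20, 5)·C(7, 5)·C(4, 3) = 1302336. Avoid both = 206253075 − 2558160 − 33745140 + 1302336 = 171252111.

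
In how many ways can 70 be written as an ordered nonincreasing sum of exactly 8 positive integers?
p(70, 8 parts) = 97539

Partitions of n into exactly k parts are in bijection with partitions of n − k into at most k parts (subtract 1 from each part). So p(70, exactly 8) = p(62, parts ≤ 8). Computing via the recurrence p(m, j) = p(m, j−1) + p(m−j, j) gives 97539.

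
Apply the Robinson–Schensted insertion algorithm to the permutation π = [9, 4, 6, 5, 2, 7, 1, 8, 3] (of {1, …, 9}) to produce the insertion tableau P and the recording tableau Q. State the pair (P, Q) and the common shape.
P = [1, 3, 7, 8] / [2, 5] / [4] / [6] / [9];  Q = [1, 3, 6, 8] / [2, 9] / [4] / [5] / [7];  common shape = (4, 2, 1, 1, 1)

Row-insert the values π_1, π_2, … into P one at a time, bumping the leftmost entry strictly greater than the inserted value down to the next row. The recording tableau Q records, in position (i, j), the step at which that cell was added to P.
  Insert 9 (step 1): P = [9];  Q = [1]
  Insert 4 (step 2): P = [4] / [9];  Q = [1] / [2]
  Insert 6 (step 3): P = [4, 6] / [9];  Q = [1, 3] / [2]
  Insert 5 (step 4): P = [4, 5] / [6] / [9];  Q = [1, 3] / [2] / [4]
  Insert 2 (step 5): P = [2, 5] / [4] / [6] / [9];  Q = [1, 3] / [2] / [4] / [5]
  Insert 7 (step 6): P = [2, 5, 7] / [4] / [6] / [9];  Q = [1, 3, 6] / [2] / [4] / [5]
  Insert 1 (step 7): P = [1, 5, 7] / [2] / [4] / [6] / [9];  Q = [1, 3, 6] / [2] / [4] / [5] / [7]
  Insert 8 (step 8): P = [1, 5, 7, 8] / [2] / [4] / [6] / [9];  Q = [1, 3, 6, 8] / [2] / [4] / [5] / [7]
  Insert 3 (step 9): P = [1, 3, 7, 8] / [2, 5] / [4] / [6] / [9];  Q = [1, 3, 6, 8] / [2, 9] / [4] / [5] / [7]
Final shape: (4, 2, 1, 1, 1).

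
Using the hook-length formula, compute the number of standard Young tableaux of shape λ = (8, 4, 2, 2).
# SYT of shape (8, 4, 2, 2) = 262080

Hook-length formula: f^λ = n! / Π hook(c), product over all cells c of the Young diagram. For λ = (8, 4, 2, 2), n = 16 boxes. Hook lengths by row (left-to-right, top-to-bottom): [11, 10, 7, 6, 4, 3, 2, 1]; [6, 5, 2, 1]; [3, 2]; [2, 1]. Product of hooks = 79833600. So f^λ = 16! / 79833600 = 20922789888000 / 79833600 = 262080.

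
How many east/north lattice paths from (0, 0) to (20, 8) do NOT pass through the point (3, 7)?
Number of paths = 3105945

Total paths from (0, 0) to (20, 8): C(28, 20) = 3108105. Paths through (3, 7): (paths (0, 0) → (3, 7)) × (paths (3, 7) → (20, 8)) = C(10, 3) · C(18, 17) = 120 · 18 = 2160. Avoidance count = 3108105 − 2160 = 3105945.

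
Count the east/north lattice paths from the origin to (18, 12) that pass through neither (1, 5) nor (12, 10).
Number of paths = 67044337

Inclusion–exclusion. Total paths: C(30, 18) = 86493225. Through P₁: C(6, 1)·C(24, 17) = 2076624. Through P₂: C(22, 12)·C(8, 6) = 18106088. Since P₁ is strictly southwest of P₂, a monotone path through both must visit P₁ then P₂; paths through both = C(6, 1)·C(16, 11)·C(8, 6) = 733824. Avoid both = 86493225 − 2076624 − 18106088 + 733824 = 67044337.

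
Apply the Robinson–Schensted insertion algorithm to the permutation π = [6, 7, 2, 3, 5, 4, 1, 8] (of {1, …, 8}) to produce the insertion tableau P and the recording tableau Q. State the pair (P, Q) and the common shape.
P = [1, 3, 4, 8] / [2, 7] / [5] / [6];  Q = [1, 2, 5, 8] / [3, 4] / [6] / [7];  common shape = (4, 2, 1, 1)

Row-insert the values π_1, π_2, … into P one at a time, bumping the leftmost entry strictly greater than the inserted value down to the next row. The recording tableau Q records, in position (i, j), the step at which that cell was added to P.
  Insert 6 (step 1): P = [6];  Q = [1]
  Insert 7 (step 2): P = [6, 7];  Q = [1, 2]
  Insert 2 (step 3): P = [2, 7] / [6];  Q = [1, 2] / [3]
  Insert 3 (step 4): P = [2, 3] / [6, 7];  Q = [1, 2] / [3, 4]
  Insert 5 (step 5): P = [2, 3, 5] / [6, 7];  Q = [1, 2, 5] / [3, 4]
  Insert 4 (step 6): P = [2, 3, 4] / [5, 7] / [6];  Q = [1, 2, 5] / [3, 4] / [6]
  Insert 1 (step 7): P = [1, 3, 4] / [2, 7] / [5] / [6];  Q = [1, 2, 5] / [3, 4] / [6] / [7]
  Insert 8 (step 8): P = [1, 3, 4, 8] / [2, 7] / [5] / [6];  Q = [1, 2, 5, 8] / [3, 4] / [6] / [7]
Final shape: (4, 2, 1, 1).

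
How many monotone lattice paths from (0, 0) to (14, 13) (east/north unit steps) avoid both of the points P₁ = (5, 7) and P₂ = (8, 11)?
Number of paths = 14754204

Inclusion–exclusion. Total paths: C(27, 14) = 20058300. Through P₁: C(12, 5)·C(15, 9) = 3963960. Through P₂: C(19, 8)·C(8, 6) = 2116296. Since P₁ is strictly southwest of P₂, a monotone path through both must visit P₁ then P₂; paths through both = C(12, 5)·C(7, 3)·C(8, 6) = 776160. Avoid both = 20058300 − 3963960 − 2116296 + 776160 = 14754204.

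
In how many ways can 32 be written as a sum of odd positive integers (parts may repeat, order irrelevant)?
p_odd(32) = 390

Enumerate partitions using only odd parts via the recurrence o(n, m) = o(n, m−2) + o(n−m, m) over odd m, starting from the largest odd part ≤ n. This gives p_odd(32) = 390. (Euler's theorem: equals the count of distinct-part partitions.)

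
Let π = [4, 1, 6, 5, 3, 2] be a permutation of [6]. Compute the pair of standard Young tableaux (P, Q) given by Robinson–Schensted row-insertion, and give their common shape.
P = [1, 2] / [3, 5] / [4] / [6];  Q = [1, 3] / [2, 4] / [5] / [6];  common shape = (2, 2, 1, 1)

Row-insert the values π_1, π_2, … into P one at a time, bumping the leftmost entry strictly greater than the inserted value down to the next row. The recording tableau Q records, in position (i, j), the step at which that cell was added to P.
  Insert 4 (step 1): P = [4];  Q = [1]
  Insert 1 (step 2): P = [1] / [4];  Q = [1] / [2]
  Insert 6 (step 3): P = [1, 6] / [4];  Q = [1, 3] / [2]
  Insert 5 (step 4): P = [1, 5] / [4, 6];  Q = [1, 3] / [2, 4]
  Insert 3 (step 5): P = [1, 3] / [4, 5] / [6];  Q = [1, 3] / [2, 4] / [5]
  Insert 2 (step 6): P = [1, 2] / [3, 5] / [4] / [6];  Q = [1, 3] / [2, 4] / [5] / [6]
Final shape: (2, 2, 1, 1).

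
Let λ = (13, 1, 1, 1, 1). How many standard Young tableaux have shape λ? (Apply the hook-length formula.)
# SYT of shape (13, 1, 1, 1, 1) = 1820

Hook-length formula: f^λ = n! / Π hook(c), product over all cells c of the Young diagram. For λ = (13, 1, 1, 1, 1), n = 17 boxes. Hook lengths by row (left-to-right, top-to-bottom): [17, 12, 11, 10, 9, 8, 7, 6, 5, 4, 3, 2, 1]; [4]; [3]; [2]; [1]. Product of hooks = 195432652800. So f^λ = 17! / 195432652800 = 355687428096000 / 195432652800 = 1820.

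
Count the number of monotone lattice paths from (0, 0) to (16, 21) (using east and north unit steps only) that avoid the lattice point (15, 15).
Number of paths = 11789952030

Total paths from (0, 0) to (16, 21): C(37, 16) = 12875774670. Paths through (15, 15): (paths (0, 0) → (15, 15)) × (paths (15, 15) → (16, 21)) = C(30, 15) · C(7, 1) = 155117520 · 7 = 1085822640. Avoidance count = 12875774670 − 1085822640 = 11789952030.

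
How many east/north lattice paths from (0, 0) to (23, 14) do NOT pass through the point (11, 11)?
Number of paths = 5786115240

Total paths from (0, 0) to (23, 14): C(37, 23) = 6107086800. Paths through (11, 11): (paths (0, 0) → (11, 11)) × (paths (11, 11) → (23, 14)) = C(22, 11) · C(15, 12) = 705432 · 455 = 320971560. Avoidance count = 6107086800 − 320971560 = 5786115240.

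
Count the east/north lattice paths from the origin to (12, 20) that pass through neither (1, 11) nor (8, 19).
Number of paths = 213063045

Inclusion–exclusion. Total paths: C(32, 12) = 225792840. Through P₁: C(12, 1)·C(20, 11) = 2015520. Through P₂: C(27, 8)·C(5, 4) = 11100375. Since P₁ is strictly southwest of P₂, a monotone path through both must visit P₁ then P₂; paths through both = C(12, 1)·C(15, 7)·C(5, 4) = 386100. Avoid both = 225792840 − 2015520 − 11100375 + 386100 = 213063045.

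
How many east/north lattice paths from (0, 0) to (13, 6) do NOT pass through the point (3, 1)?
Number of paths = 15120

Total paths from (0, 0) to (13, 6): C(19, 13) = 27132. Paths through (3, 1): (paths (0, 0) → (3, 1)) × (paths (3, 1) → (13, 6)) = C(4, 3) · C(15, 10) = 4 · 3003 = 12012. Avoidance count = 27132 − 12012 = 15120.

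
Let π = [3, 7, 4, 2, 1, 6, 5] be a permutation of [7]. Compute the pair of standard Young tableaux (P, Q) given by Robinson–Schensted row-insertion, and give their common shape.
P = [1, 4, 5] / [2, 6] / [3] / [7];  Q = [1, 2, 6] / [3, 7] / [4] / [5];  common shape = (3, 2, 1, 1)

Row-insert the values π_1, π_2, … into P one at a time, bumping the leftmost entry strictly greater than the inserted value down to the next row. The recording tableau Q records, in position (i, j), the step at which that cell was added to P.
  Insert 3 (step 1): P = [3];  Q = [1]
  Insert 7 (step 2): P = [3, 7];  Q = [1, 2]
  Insert 4 (step 3): P = [3, 4] / [7];  Q = [1, 2] / [3]
  Insert 2 (step 4): P = [2, 4] / [3] / [7];  Q = [1, 2] / [3] / [4]
  Insert 1 (step 5): P = [1, 4] / [2] / [3] / [7];  Q = [1, 2] / [3] / [4] / [5]
  Insert 6 (step 6): P = [1, 4, 6] / [2] / [3] / [7];  Q = [1, 2, 6] / [3] / [4] / [5]
  Insert 5 (step 7): P = [1, 4, 5] / [2, 6] / [3] / [7];  Q = [1, 2, 6] / [3, 7] / [4] / [5]
Final shape: (3, 2, 1, 1).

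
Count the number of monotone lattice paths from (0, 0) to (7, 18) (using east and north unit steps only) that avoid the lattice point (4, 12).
Number of paths = 327820

Total paths from (0, 0) to (7, 18): C(25, 7) = 480700. Paths through (4, 12): (paths (0, 0) → (4, 12)) × (paths (4, 12) → (7, 18)) = C(16, 4) · C(9, 3) = 1820 · 84 = 152880. Avoidance count = 480700 − 152880 = 327820.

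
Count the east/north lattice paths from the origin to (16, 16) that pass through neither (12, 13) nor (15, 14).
Number of paths = 248797210

Inclusion–exclusion. Total paths: C(32, 16) = 601080390. Through P₁: C(25, 12)·C(7, 4) = 182010500. Through P₂: C(29, 15)·C(3, 1) = 232676280. Since P₁ is strictly southwest of P₂, a monotone path through both must visit P₁ then P₂; paths through both = C(25, 12)·C(4, 3)·C(3, 1) = 62403600. Avoid both = 601080390 − 182010500 − 232676280 + 62403600 = 248797210.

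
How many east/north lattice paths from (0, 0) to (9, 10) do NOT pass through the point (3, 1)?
Number of paths = 72358

Total paths from (0, 0) to (9, 10): C(19, 9) = 92378. Paths through (3, 1): (paths (0, 0) → (3, 1)) × (paths (3, 1) → (9, 10)) = C(4, 3) · C(15, 6) = 4 · 5005 = 20020. Avoidance count = 92378 − 20020 = 72358.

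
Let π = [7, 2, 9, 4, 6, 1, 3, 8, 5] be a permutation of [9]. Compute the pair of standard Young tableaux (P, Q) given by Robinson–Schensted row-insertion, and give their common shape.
P = [1, 3, 5, 8] / [2, 4, 6] / [7, 9];  Q = [1, 3, 5, 8] / [2, 4, 9] / [6, 7];  common shape = (4, 3, 2)

Row-insert the values π_1, π_2, … into P one at a time, bumping the leftmost entry strictly greater than the inserted value down to the next row. The recording tableau Q records, in position (i, j), the step at which that cell was added to P.
  Insert 7 (step 1): P = [7];  Q = [1]
  Insert 2 (step 2): P = [2] / [7];  Q = [1] / [2]
  Insert 9 (step 3): P = [2, 9] / [7];  Q = [1, 3] / [2]
  Insert 4 (step 4): P = [2, 4] / [7, 9];  Q = [1, 3] / [2, 4]
  Insert 6 (step 5): P = [2, 4, 6] / [7, 9];  Q = [1, 3, 5] / [2, 4]
  Insert 1 (step 6): P = [1, 4, 6] / [2, 9] / [7];  Q = [1, 3, 5] / [2, 4] / [6]
  Insert 3 (step 7): P = [1, 3, 6] / [2, 4] / [7, 9];  Q = [1, 3, 5] / [2, 4] / [6, 7]
  Insert 8 (step 8): P = [1, 3, 6, 8] / [2, 4] / [7, 9];  Q = [1, 3, 5, 8] / [2, 4] / [6, 7]
  Insert 5 (step 9): P = [1, 3, 5, 8] / [2, 4, 6] / [7, 9];  Q = [1, 3, 5, 8] / [2, 4, 9] / [6, 7]
Final shape: (4, 3, 2).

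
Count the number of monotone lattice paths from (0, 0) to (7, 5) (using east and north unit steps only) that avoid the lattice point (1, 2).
Number of paths = 540

Total paths from (0, 0) to (7, 5): C(12, 7) = 792. Paths through (1, 2): (paths (0, 0) → (1, 2)) × (paths (1, 2) → (7, 5)) = C(3, 1) · C(9, 6) = 3 · 84 = 252. Avoidance count = 792 − 252 = 540.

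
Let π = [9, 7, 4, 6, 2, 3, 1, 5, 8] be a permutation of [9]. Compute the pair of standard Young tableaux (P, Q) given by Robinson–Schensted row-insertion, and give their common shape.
P = [1, 3, 5, 8] / [2, 6] / [4] / [7] / [9];  Q = [1, 4, 8, 9] / [2, 6] / [3] / [5] / [7];  common shape = (4, 2, 1, 1, 1)

Row-insert the values π_1, π_2, … into P one at a time, bumping the leftmost entry strictly greater than the inserted value down to the next row. The recording tableau Q records, in position (i, j), the step at which that cell was added to P.
  Insert 9 (step 1): P = [9];  Q = [1]
  Insert 7 (step 2): P = [7] / [9];  Q = [1] / [2]
  Insert 4 (step 3): P = [4] / [7] / [9];  Q = [1] / [2] / [3]
  Insert 6 (step 4): P = [4, 6] / [7] / [9];  Q = [1, 4] / [2] / [3]
  Insert 2 (step 5): P = [2, 6] / [4] / [7] / [9];  Q = [1, 4] / [2] / [3] / [5]
  Insert 3 (step 6): P = [2, 3] / [4, 6] / [7] / [9];  Q = [1, 4] / [2, 6] / [3] / [5]
  Insert 1 (step 7): P = [1, 3] / [2, 6] / [4] / [7] / [9];  Q = [1, 4] / [2, 6] / [3] / [5] / [7]
  Insert 5 (step 8): P = [1, 3, 5] / [2, 6] / [4] / [7] / [9];  Q = [1, 4, 8] / [2, 6] / [3] / [5] / [7]
  Insert 8 (step 9): P = [1, 3, 5, 8] / [2, 6] / [4] / [7] / [9];  Q = [1, 4, 8, 9] / [2, 6] / [3] / [5] / [7]
Final shape: (4, 2, 1, 1, 1).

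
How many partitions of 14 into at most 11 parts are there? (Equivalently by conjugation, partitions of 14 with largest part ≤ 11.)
p(14, parts ≤ 11) = 131

Partitions of 14 with all parts ≤ 11: 11+3, 11+2+1, 11+1+1+1, 10+4, 10+3+1, 10+2+2, 10+2+1+1, 10+1+1+1+1, 9+5, 9+4+1, 9+3+2, 9+3+1+1, 9+2+2+1, 9+2+1+1+1, 9+1+1+1+1+1, 8+6, 8+5+1, 8+4+2, 8+4+1+1, 8+3+3, 8+3+2+1, 8+3+1+1+1, 8+2+2+2, 8+2+2+1+1, 8+2+1+1+1+1, 8+1+1+1+1+1+1, 7+7, 7+6+1, 7+5+2, 7+5+1+1, … (131 total). Count = 131.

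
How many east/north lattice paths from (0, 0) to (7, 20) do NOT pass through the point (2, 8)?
Number of paths = 609570

Total paths from (0, 0) to (7, 20): C(27, 7) = 888030. Paths through (2, 8): (paths (0, 0) → (2, 8)) × (paths (2, 8) → (7, 20)) = C(10, 2) · C(17, 5) = 45 · 6188 = 278460. Avoidance count = 888030 − 278460 = 609570.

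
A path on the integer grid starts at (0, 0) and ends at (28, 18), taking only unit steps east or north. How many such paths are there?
Number of paths = 2818953098830

A monotone lattice path from (0, 0) to (28, 18) consists of 28 east steps and 18 north steps in some order, so it is determined by which 28 of the 46 steps are east. The count is C(46, 28) = 2818953098830.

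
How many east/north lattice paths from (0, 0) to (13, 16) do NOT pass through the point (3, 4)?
Number of paths = 45231305

Total paths from (0, 0) to (13, 16): C(29, 13) = 67863915. Paths through (3, 4): (paths (0, 0) → (3, 4)) × (paths (3, 4) → (13, 16)) = C(7, 3) · C(22, 10) = 35 · 646646 = 22632610. Avoidance count = 67863915 − 22632610 = 45231305.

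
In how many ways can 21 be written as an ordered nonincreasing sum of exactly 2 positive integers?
p(21, 2 parts) = 10

Partitions of n into exactly k parts are in bijection with partitions of n − k into at most k parts (subtract 1 from each part). So p(21, exactly 2) = p(19, parts ≤ 2). Computing via the recurrence p(m, j) = p(m, j−1) + p(m−j, j) gives 10.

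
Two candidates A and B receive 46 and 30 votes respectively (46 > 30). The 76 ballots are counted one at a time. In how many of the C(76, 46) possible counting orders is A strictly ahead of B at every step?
Strict-lead orderings = 271958062826414948480

Total orderings of the 76 votes with 46 for A: C(76, 46) = 1291800798425471005280. By the Bertrand ballot formula (Cycle Lemma / reflection principle), the number of orderings in which A is strictly ahead of B throughout is (p − q)/(p + q) · C(p + q, p) = (46 − 30)/(46 + 30) · 1291800798425471005280 = 271958062826414948480.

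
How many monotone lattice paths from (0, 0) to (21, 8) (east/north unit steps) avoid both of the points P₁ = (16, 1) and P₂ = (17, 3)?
Number of paths = 4141467

Inclusion–exclusion. Total paths: C(29, 21) = 4292145. Through P₁: C(17, 16)·C(12, 5) = 13464. Through P₂: C(20, 17)·C(9, 4) = 143640. Since P₁ is strictly southwest of P₂, a monotone path through both must visit P₁ then P₂; paths through both = C(17, 16)·C(3, 1)·C(9, 4) = 6426. Avoid both = 4292145 − 13464 − 143640 + 6426 = 4141467.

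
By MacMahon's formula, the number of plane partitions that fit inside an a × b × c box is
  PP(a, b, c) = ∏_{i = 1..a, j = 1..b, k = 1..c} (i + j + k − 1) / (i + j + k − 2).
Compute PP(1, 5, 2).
PP(1, 5, 2) = 21

Evaluate the triple product over i = 1..1, j = 1..5, k = 1..2. The factors are (2/1) · (3/2) · (3/2) · (4/3) · (4/3) · (5/4) · (5/4) · (6/5) · … (10 factors total). The numerators and denominators telescope so the product is an integer; carrying out the multiplication exactly gives PP(1, 5, 2) = 21.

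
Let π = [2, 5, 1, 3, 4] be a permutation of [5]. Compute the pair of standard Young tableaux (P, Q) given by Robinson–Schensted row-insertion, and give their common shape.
P = [1, 3, 4] / [2, 5];  Q = [1, 2, 5] / [3, 4];  common shape = (3, 2)

Row-insert the values π_1, π_2, … into P one at a time, bumping the leftmost entry strictly greater than the inserted value down to the next row. The recording tableau Q records, in position (i, j), the step at which that cell was added to P.
  Insert 2 (step 1): P = [2];  Q = [1]
  Insert 5 (step 2): P = [2, 5];  Q = [1, 2]
  Insert 1 (step 3): P = [1, 5] / [2];  Q = [1, 2] / [3]
  Insert 3 (step 4): P = [1, 3] / [2, 5];  Q = [1, 2] / [3, 4]
  Insert 4 (step 5): P = [1, 3, 4] / [2, 5];  Q = [1, 2, 5] / [3, 4]
Final shape: (3, 2).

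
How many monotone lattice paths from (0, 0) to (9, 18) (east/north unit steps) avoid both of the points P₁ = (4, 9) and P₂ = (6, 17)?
Number of paths = 2980307

Inclusion–exclusion. Total paths: C(27, 9) = 4686825. Through P₁: C(13, 4)·C(14, 5) = 1431430. Through P₂: C(23, 6)·C(4, 3) = 403788. Since P₁ is strictly southwest of P₂, a monotone path through both must visit P₁ then P₂; paths through both = C(13, 4)·C(10, 2)·C(4, 3) = 128700. Avoid both = 4686825 − 1431430 − 403788 + 128700 = 2980307.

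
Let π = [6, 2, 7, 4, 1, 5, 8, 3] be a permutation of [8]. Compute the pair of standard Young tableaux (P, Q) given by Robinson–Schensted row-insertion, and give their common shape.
P = [1, 3, 5, 8] / [2, 4] / [6, 7];  Q = [1, 3, 6, 7] / [2, 4] / [5, 8];  common shape = (4, 2, 2)

Row-insert the values π_1, π_2, … into P one at a time, bumping the leftmost entry strictly greater than the inserted value down to the next row. The recording tableau Q records, in position (i, j), the step at which that cell was added to P.
  Insert 6 (step 1): P = [6];  Q = [1]
  Insert 2 (step 2): P = [2] / [6];  Q = [1] / [2]
  Insert 7 (step 3): P = [2, 7] / [6];  Q = [1, 3] / [2]
  Insert 4 (step 4): P = [2, 4] / [6, 7];  Q = [1, 3] / [2, 4]
  Insert 1 (step 5): P = [1, 4] / [2, 7] / [6];  Q = [1, 3] / [2, 4] / [5]
  Insert 5 (step 6): P = [1, 4, 5] / [2, 7] / [6];  Q = [1, 3, 6] / [2, 4] / [5]
  Insert 8 (step 7): P = [1, 4, 5, 8] / [2, 7] / [6];  Q = [1, 3, 6, 7] / [2, 4] / [5]
  Insert 3 (step 8): P = [1, 3, 5, 8] / [2, 4] / [6, 7];  Q = [1, 3, 6, 7] / [2, 4] / [5, 8]
Final shape: (4, 2, 2).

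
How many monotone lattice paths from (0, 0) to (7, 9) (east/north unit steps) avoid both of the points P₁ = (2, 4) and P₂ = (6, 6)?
Number of paths = 4864

Inclusion–exclusion. Total paths: C(16, 7) = 11440. Through P₁: C(6, 2)·C(10, 5) = 3780. Through P₂: C(12, 6)·C(4, 1) = 3696. Since P₁ is strictly southwest of P₂, a monotone path through both must visit P₁ then P₂; paths through both = C(6, 2)·C(6, 4)·C(4, 1) = 900. Avoid both = 11440 − 3780 − 3696 + 900 = 4864.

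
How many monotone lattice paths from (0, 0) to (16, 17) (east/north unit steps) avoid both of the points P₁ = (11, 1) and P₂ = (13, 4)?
Number of paths = 1165293322

Inclusion–exclusion. Total paths: C(33, 16) = 1166803110. Through P₁: C(12, 11)·C(21, 5) = 244188. Through P₂: C(17, 13)·C(16, 3) = 1332800. Since P₁ is strictly southwest of P₂, a monotone path through both must visit P₁ then P₂; paths through both = C(12, 11)·C(5, 2)·C(16, 3) = 67200. Avoid both = 1166803110 − 244188 − 1332800 + 67200 = 1165293322.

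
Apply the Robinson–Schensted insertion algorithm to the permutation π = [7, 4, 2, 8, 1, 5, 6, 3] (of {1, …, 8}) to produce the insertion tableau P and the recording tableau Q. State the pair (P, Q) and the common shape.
P = [1, 3, 6] / [2, 5] / [4, 8] / [7];  Q = [1, 4, 7] / [2, 6] / [3, 8] / [5];  common shape = (3, 2, 2, 1)

Row-insert the values π_1, π_2, … into P one at a time, bumping the leftmost entry strictly greater than the inserted value down to the next row. The recording tableau Q records, in position (i, j), the step at which that cell was added to P.
  Insert 7 (step 1): P = [7];  Q = [1]
  Insert 4 (step 2): P = [4] / [7];  Q = [1] / [2]
  Insert 2 (step 3): P = [2] / [4] / [7];  Q = [1] / [2] / [3]
  Insert 8 (step 4): P = [2, 8] / [4] / [7];  Q = [1, 4] / [2] / [3]
  Insert 1 (step 5): P = [1, 8] / [2] / [4] / [7];  Q = [1, 4] / [2] / [3] / [5]
  Insert 5 (step 6): P = [1, 5] / [2, 8] / [4] / [7];  Q = [1, 4] / [2, 6] / [3] / [5]
  Insert 6 (step 7): P = [1, 5, 6] / [2, 8] / [4] / [7];  Q = [1, 4, 7] / [2, 6] / [3] / [5]
  Insert 3 (step 8): P = [1, 3, 6] / [2, 5] / [4, 8] / [7];  Q = [1, 4, 7] / [2, 6] / [3, 8] / [5]
Final shape: (3, 2, 2, 1).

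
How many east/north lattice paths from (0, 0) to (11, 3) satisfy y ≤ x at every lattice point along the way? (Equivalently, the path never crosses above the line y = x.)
Number of paths = 273

By the reflection principle (André's argument), the number of monotone paths to (11, 3) with n ≤ m that never go above y = x is C(14, 11) − C(14, 12) = 364 − 91 = 273.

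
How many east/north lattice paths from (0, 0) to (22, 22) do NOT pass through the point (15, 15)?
Number of paths = 1571735635080

Total paths from (0, 0) to (22, 22): C(44, 22) = 2104098963720. Paths through (15, 15): (paths (0, 0) → (15, 15)) × (paths (15, 15) → (22, 22)) = C(30, 15) · C(14, 7) = 155117520 · 3432 = 532363328640. Avoidance count = 2104098963720 − 532363328640 = 1571735635080.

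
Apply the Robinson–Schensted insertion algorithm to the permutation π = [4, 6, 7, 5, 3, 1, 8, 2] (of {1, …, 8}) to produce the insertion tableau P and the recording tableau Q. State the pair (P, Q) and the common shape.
P = [1, 2, 7, 8] / [3, 5] / [4] / [6];  Q = [1, 2, 3, 7] / [4, 8] / [5] / [6];  common shape = (4, 2, 1, 1)

Row-insert the values π_1, π_2, … into P one at a time, bumping the leftmost entry strictly greater than the inserted value down to the next row. The recording tableau Q records, in position (i, j), the step at which that cell was added to P.
  Insert 4 (step 1): P = [4];  Q = [1]
  Insert 6 (step 2): P = [4, 6];  Q = [1, 2]
  Insert 7 (step 3): P = [4, 6, 7];  Q = [1, 2, 3]
  Insert 5 (step 4): P = [4, 5, 7] / [6];  Q = [1, 2, 3] / [4]
  Insert 3 (step 5): P = [3, 5, 7] / [4] / [6];  Q = [1, 2, 3] / [4] / [5]
  Insert 1 (step 6): P = [1, 5, 7] / [3] / [4] / [6];  Q = [1, 2, 3] / [4] / [5] / [6]
  Insert 8 (step 7): P = [1, 5, 7, 8] / [3] / [4] / [6];  Q = [1, 2, 3, 7] / [4] / [5] / [6]
  Insert 2 (step 8): P = [1, 2, 7, 8] / [3, 5] / [4] / [6];  Q = [1, 2, 3, 7] / [4, 8] / [5] / [6]
Final shape: (4, 2, 1, 1).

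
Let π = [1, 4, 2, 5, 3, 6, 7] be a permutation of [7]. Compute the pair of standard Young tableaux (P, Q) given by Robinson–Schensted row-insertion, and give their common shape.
P = [1, 2, 3, 6, 7] / [4, 5];  Q = [1, 2, 4, 6, 7] / [3, 5];  common shape = (5, 2)

Row-insert the values π_1, π_2, … into P one at a time, bumping the leftmost entry strictly greater than the inserted value down to the next row. The recording tableau Q records, in position (i, j), the step at which that cell was added to P.
  Insert 1 (step 1): P = [1];  Q = [1]
  Insert 4 (step 2): P = [1, 4];  Q = [1, 2]
  Insert 2 (step 3): P = [1, 2] / [4];  Q = [1, 2] / [3]
  Insert 5 (step 4): P = [1, 2, 5] / [4];  Q = [1, 2, 4] / [3]
  Insert 3 (step 5): P = [1, 2, 3] / [4, 5];  Q = [1, 2, 4] / [3, 5]
  Insert 6 (step 6): P = [1, 2, 3, 6] / [4, 5];  Q = [1, 2, 4, 6] / [3, 5]
  Insert 7 (step 7): P = [1, 2, 3, 6, 7] / [4, 5];  Q = [1, 2, 4, 6, 7] / [3, 5]
Final shape: (5, 2).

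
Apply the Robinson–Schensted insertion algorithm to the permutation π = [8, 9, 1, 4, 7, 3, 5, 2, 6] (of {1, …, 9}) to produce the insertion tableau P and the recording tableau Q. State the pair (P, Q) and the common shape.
P = [1, 2, 5, 6] / [3, 7] / [4, 9] / [8];  Q = [1, 2, 5, 9] / [3, 4] / [6, 7] / [8];  common shape = (4, 2, 2, 1)

Row-insert the values π_1, π_2, … into P one at a time, bumping the leftmost entry strictly greater than the inserted value down to the next row. The recording tableau Q records, in position (i, j), the step at which that cell was added to P.
  Insert 8 (step 1): P = [8];  Q = [1]
  Insert 9 (step 2): P = [8, 9];  Q = [1, 2]
  Insert 1 (step 3): P = [1, 9] / [8];  Q = [1, 2] / [3]
  Insert 4 (step 4): P = [1, 4] / [8, 9];  Q = [1, 2] / [3, 4]
  Insert 7 (step 5): P = [1, 4, 7] / [8, 9];  Q = [1, 2, 5] / [3, 4]
  Insert 3 (step 6): P = [1, 3, 7] / [4, 9] / [8];  Q = [1, 2, 5] / [3, 4] / [6]
  Insert 5 (step 7): P = [1, 3, 5] / [4, 7] / [8, 9];  Q = [1, 2, 5] / [3, 4] / [6, 7]
  Insert 2 (step 8): P = [1, 2, 5] / [3, 7] / [4, 9] / [8];  Q = [1, 2, 5] / [3, 4] / [6, 7] / [8]
  Insert 6 (step 9): P = [1, 2, 5, 6] / [3, 7] / [4, 9] / [8];  Q = [1, 2, 5, 9] / [3, 4] / [6, 7] / [8]
Final shape: (4, 2, 2, 1).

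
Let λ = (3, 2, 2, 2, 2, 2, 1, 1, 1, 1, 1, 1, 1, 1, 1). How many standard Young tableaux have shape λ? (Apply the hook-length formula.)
# SYT of shape (3, 2, 2, 2, 2, 2, 1, 1, 1, 1, 1, 1, 1, 1, 1) = 601920

Hook-length formula: f^λ = n! / Π hook(c), product over all cells c of the Young diagram. For λ = (3, 2, 2, 2, 2, 2, 1, 1, 1, 1, 1, 1, 1, 1, 1), n = 22 boxes. Hook lengths by row (left-to-right, top-to-bottom): [17, 7, 1]; [15, 5]; [14, 4]; [13, 3]; [12, 2]; [11, 1]; [9]; [8]; [7]; [6]; [5]; [4]; [3]; [2]; [1]. Product of hooks = 1867358997504000. So f^λ = 22! / 1867358997504000 = 1124000727777607680000 / 1867358997504000 = 601920.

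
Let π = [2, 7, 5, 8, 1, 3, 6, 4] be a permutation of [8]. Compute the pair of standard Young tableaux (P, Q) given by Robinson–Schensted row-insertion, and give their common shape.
P = [1, 3, 4] / [2, 5, 6] / [7, 8];  Q = [1, 2, 4] / [3, 6, 7] / [5, 8];  common shape = (3, 3, 2)

Row-insert the values π_1, π_2, … into P one at a time, bumping the leftmost entry strictly greater than the inserted value down to the next row. The recording tableau Q records, in position (i, j), the step at which that cell was added to P.
  Insert 2 (step 1): P = [2];  Q = [1]
  Insert 7 (step 2): P = [2, 7];  Q = [1, 2]
  Insert 5 (step 3): P = [2, 5] / [7];  Q = [1, 2] / [3]
  Insert 8 (step 4): P = [2, 5, 8] / [7];  Q = [1, 2, 4] / [3]
  Insert 1 (step 5): P = [1, 5, 8] / [2] / [7];  Q = [1, 2, 4] / [3] / [5]
  Insert 3 (step 6): P = [1, 3, 8] / [2, 5] / [7];  Q = [1, 2, 4] / [3, 6] / [5]
  Insert 6 (step 7): P = [1, 3, 6] / [2, 5, 8] / [7];  Q = [1, 2, 4] / [3, 6, 7] / [5]
  Insert 4 (step 8): P = [1, 3, 4] / [2, 5, 6] / [7, 8];  Q = [1, 2, 4] / [3, 6, 7] / [5, 8]
Final shape: (3, 3, 2).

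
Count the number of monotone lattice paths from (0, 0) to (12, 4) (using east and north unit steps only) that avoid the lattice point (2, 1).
Number of paths = 962

Total paths from (0, 0) to (12, 4): C(16, 12) = 1820. Paths through (2, 1): (paths (0, 0) → (2, 1)) × (paths (2, 1) → (12, 4)) = C(3, 2) · C(13, 10) = 3 · 286 = 858. Avoidance count = 1820 − 858 = 962.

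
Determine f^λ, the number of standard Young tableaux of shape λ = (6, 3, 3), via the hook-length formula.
# SYT of shape (6, 3, 3) = 1650

Hook-length formula: f^λ = n! / Π hook(c), product over all cells c of the Young diagram. For λ = (6, 3, 3), n = 12 boxes. Hook lengths by row (left-to-right, top-to-bottom): [8, 7, 6, 3, 2, 1]; [4, 3, 2]; [3, 2, 1]. Product of hooks = 290304. So f^λ = 12! / 290304 = 479001600 / 290304 = 1650.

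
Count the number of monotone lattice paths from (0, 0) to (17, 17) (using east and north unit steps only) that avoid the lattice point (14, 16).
Number of paths = 1751915520

Total paths from (0, 0) to (17, 17): C(34, 17) = 2333606220. Paths through (14, 16): (paths (0, 0) → (14, 16)) × (paths (14, 16) → (17, 17)) = C(30, 14) · C(4, 3) = 145422675 · 4 = 581690700. Avoidance count = 2333606220 − 581690700 = 1751915520.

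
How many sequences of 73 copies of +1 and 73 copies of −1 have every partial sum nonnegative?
C_73 = 79463489365077377841208237632349268884500

These ballot sequences are counted by the Catalan number C_n = (1/(n + 1)) · C(2n, n). For n = 73: C_73 = (1/74) · C(146, 73) = 5880298213015725960249409584793845897453000/74 = 79463489365077377841208237632349268884500.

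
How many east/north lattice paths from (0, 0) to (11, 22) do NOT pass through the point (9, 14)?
Number of paths = 156763170

Total paths from (0, 0) to (11, 22): C(33, 11) = 193536720. Paths through (9, 14): (paths (0, 0) → (9, 14)) × (paths (9, 14) → (11, 22)) = C(23, 9) · C(10, 2) = 817190 · 45 = 36773550. Avoidance count = 193536720 − 36773550 = 156763170.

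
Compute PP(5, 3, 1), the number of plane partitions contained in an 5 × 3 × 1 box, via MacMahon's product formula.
PP(5, 3, 1) = 56

Evaluate the triple product over i = 1..5, j = 1..3, k = 1..1. The factors are (2/1) · (3/2) · (4/3) · (3/2) · (4/3) · (5/4) · (4/3) · (5/4) · … (15 factors total). The numerators and denominators telescope so the product is an integer; carrying out the multiplication exactly gives PP(5, 3, 1) = 56.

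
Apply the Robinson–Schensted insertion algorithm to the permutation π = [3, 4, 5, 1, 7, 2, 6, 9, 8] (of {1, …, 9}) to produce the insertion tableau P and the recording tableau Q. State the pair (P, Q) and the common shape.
P = [1, 2, 5, 6, 8] / [3, 4, 7, 9];  Q = [1, 2, 3, 5, 8] / [4, 6, 7, 9];  common shape = (5, 4)

Row-insert the values π_1, π_2, … into P one at a time, bumping the leftmost entry strictly greater than the inserted value down to the next row. The recording tableau Q records, in position (i, j), the step at which that cell was added to P.
  Insert 3 (step 1): P = [3];  Q = [1]
  Insert 4 (step 2): P = [3, 4];  Q = [1, 2]
  Insert 5 (step 3): P = [3, 4, 5];  Q = [1, 2, 3]
  Insert 1 (step 4): P = [1, 4, 5] / [3];  Q = [1, 2, 3] / [4]
  Insert 7 (step 5): P = [1, 4, 5, 7] / [3];  Q = [1, 2, 3, 5] / [4]
  Insert 2 (step 6): P = [1, 2, 5, 7] / [3, 4];  Q = [1, 2, 3, 5] / [4, 6]
  Insert 6 (step 7): P = [1, 2, 5, 6] / [3, 4, 7];  Q = [1, 2, 3, 5] / [4, 6, 7]
  Insert 9 (step 8): P = [1, 2, 5, 6, 9] / [3, 4, 7];  Q = [1, 2, 3, 5, 8] / [4, 6, 7]
  Insert 8 (step 9): P = [1, 2, 5, 6, 8] / [3, 4, 7, 9];  Q = [1, 2, 3, 5, 8] / [4, 6, 7, 9]
Final shape: (5, 4).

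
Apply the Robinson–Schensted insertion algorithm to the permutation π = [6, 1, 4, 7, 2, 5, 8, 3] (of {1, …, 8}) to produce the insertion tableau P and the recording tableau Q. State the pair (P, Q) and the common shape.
P = [1, 2, 3, 8] / [4, 5] / [6, 7];  Q = [1, 3, 4, 7] / [2, 6] / [5, 8];  common shape = (4, 2, 2)

Row-insert the values π_1, π_2, … into P one at a time, bumping the leftmost entry strictly greater than the inserted value down to the next row. The recording tableau Q records, in position (i, j), the step at which that cell was added to P.
  Insert 6 (step 1): P = [6];  Q = [1]
  Insert 1 (step 2): P = [1] / [6];  Q = [1] / [2]
  Insert 4 (step 3): P = [1, 4] / [6];  Q = [1, 3] / [2]
  Insert 7 (step 4): P = [1, 4, 7] / [6];  Q = [1, 3, 4] / [2]
  Insert 2 (step 5): P = [1, 2, 7] / [4] / [6];  Q = [1, 3, 4] / [2] / [5]
  Insert 5 (step 6): P = [1, 2, 5] / [4, 7] / [6];  Q = [1, 3, 4] / [2, 6] / [5]
  Insert 8 (step 7): P = [1, 2, 5, 8] / [4, 7] / [6];  Q = [1, 3, 4, 7] / [2, 6] / [5]
  Insert 3 (step 8): P = [1, 2, 3, 8] / [4, 5] / [6, 7];  Q = [1, 3, 4, 7] / [2, 6] / [5, 8]
Final shape: (4, 2, 2).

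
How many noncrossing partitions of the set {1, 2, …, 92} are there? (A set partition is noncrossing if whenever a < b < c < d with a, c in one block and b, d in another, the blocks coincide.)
C_92 = 15487357822491889407128326963778343232013931127835600

These noncrossing partitions are counted by the Catalan number C_n = (1/(n + 1)) · C(2n, n). For n = 92: C_92 = (1/93) · C(184, 92) = 1440324277491745714862934407631385920577295594888710800/93 = 15487357822491889407128326963778343232013931127835600.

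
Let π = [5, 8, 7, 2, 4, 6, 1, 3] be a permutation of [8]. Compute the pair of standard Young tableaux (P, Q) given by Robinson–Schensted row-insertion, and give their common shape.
P = [1, 3, 6] / [2, 4] / [5, 7] / [8];  Q = [1, 2, 6] / [3, 5] / [4, 8] / [7];  common shape = (3, 2, 2, 1)

Row-insert the values π_1, π_2, … into P one at a time, bumping the leftmost entry strictly greater than the inserted value down to the next row. The recording tableau Q records, in position (i, j), the step at which that cell was added to P.
  Insert 5 (step 1): P = [5];  Q = [1]
  Insert 8 (step 2): P = [5, 8];  Q = [1, 2]
  Insert 7 (step 3): P = [5, 7] / [8];  Q = [1, 2] / [3]
  Insert 2 (step 4): P = [2, 7] / [5] / [8];  Q = [1, 2] / [3] / [4]
  Insert 4 (step 5): P = [2, 4] / [5, 7] / [8];  Q = [1, 2] / [3, 5] / [4]
  Insert 6 (step 6): P = [2, 4, 6] / [5, 7] / [8];  Q = [1, 2, 6] / [3, 5] / [4]
  Insert 1 (step 7): P = [1, 4, 6] / [2, 7] / [5] / [8];  Q = [1, 2, 6] / [3, 5] / [4] / [7]
  Insert 3 (step 8): P = [1, 3, 6] / [2, 4] / [5, 7] / [8];  Q = [1, 2, 6] / [3, 5] / [4, 8] / [7]
Final shape: (3, 2, 2, 1).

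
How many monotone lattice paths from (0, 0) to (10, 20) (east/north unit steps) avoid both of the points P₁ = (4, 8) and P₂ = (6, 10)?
Number of paths = 15812797

Inclusion–exclusion. Total paths: C(30, 10) = 30045015. Through P₁: C(12, 4)·C(18, 6) = 9189180. Through P₂: C(16, 6)·C(14, 4) = 8016008. Since P₁ is strictly southwest of P₂, a monotone path through both must visit P₁ then P₂; paths through both = C(12, 4)·C(4, 2)·C(14, 4) = 2972970. Avoid both = 30045015 − 9189180 − 8016008 + 2972970 = 15812797.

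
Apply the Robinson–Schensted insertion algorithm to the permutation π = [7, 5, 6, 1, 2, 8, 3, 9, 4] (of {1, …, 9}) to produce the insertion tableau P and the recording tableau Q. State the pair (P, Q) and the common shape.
P = [1, 2, 3, 4] / [5, 6, 8, 9] / [7];  Q = [1, 3, 6, 8] / [2, 5, 7, 9] / [4];  common shape = (4, 4, 1)

Row-insert the values π_1, π_2, … into P one at a time, bumping the leftmost entry strictly greater than the inserted value down to the next row. The recording tableau Q records, in position (i, j), the step at which that cell was added to P.
  Insert 7 (step 1): P = [7];  Q = [1]
  Insert 5 (step 2): P = [5] / [7];  Q = [1] / [2]
  Insert 6 (step 3): P = [5, 6] / [7];  Q = [1, 3] / [2]
  Insert 1 (step 4): P = [1, 6] / [5] / [7];  Q = [1, 3] / [2] / [4]
  Insert 2 (step 5): P = [1, 2] / [5, 6] / [7];  Q = [1, 3] / [2, 5] / [4]
  Insert 8 (step 6): P = [1, 2, 8] / [5, 6] / [7];  Q = [1, 3, 6] / [2, 5] / [4]
  Insert 3 (step 7): P = [1, 2, 3] / [5, 6, 8] / [7];  Q = [1, 3, 6] / [2, 5, 7] / [4]
  Insert 9 (step 8): P = [1, 2, 3, 9] / [5, 6, 8] / [7];  Q = [1, 3, 6, 8] / [2, 5, 7] / [4]
  Insert 4 (step 9): P = [1, 2, 3, 4] / [5, 6, 8, 9] / [7];  Q = [1, 3, 6, 8] / [2, 5, 7, 9] / [4]
Final shape: (4, 4, 1).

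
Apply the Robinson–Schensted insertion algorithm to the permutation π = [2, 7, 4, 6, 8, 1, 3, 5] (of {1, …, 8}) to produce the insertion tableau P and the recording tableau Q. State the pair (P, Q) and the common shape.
P = [1, 3, 5, 8] / [2, 4, 6] / [7];  Q = [1, 2, 4, 5] / [3, 7, 8] / [6];  common shape = (4, 3, 1)

Row-insert the values π_1, π_2, … into P one at a time, bumping the leftmost entry strictly greater than the inserted value down to the next row. The recording tableau Q records, in position (i, j), the step at which that cell was added to P.
  Insert 2 (step 1): P = [2];  Q = [1]
  Insert 7 (step 2): P = [2, 7];  Q = [1, 2]
  Insert 4 (step 3): P = [2, 4] / [7];  Q = [1, 2] / [3]
  Insert 6 (step 4): P = [2, 4, 6] / [7];  Q = [1, 2, 4] / [3]
  Insert 8 (step 5): P = [2, 4, 6, 8] / [7];  Q = [1, 2, 4, 5] / [3]
  Insert 1 (step 6): P = [1, 4, 6, 8] / [2] / [7];  Q = [1, 2, 4, 5] / [3] / [6]
  Insert 3 (step 7): P = [1, 3, 6, 8] / [2, 4] / [7];  Q = [1, 2, 4, 5] / [3, 7] / [6]
  Insert 5 (step 8): P = [1, 3, 5, 8] / [2, 4, 6] / [7];  Q = [1, 2, 4, 5] / [3, 7, 8] / [6]
Final shape: (4, 3, 1).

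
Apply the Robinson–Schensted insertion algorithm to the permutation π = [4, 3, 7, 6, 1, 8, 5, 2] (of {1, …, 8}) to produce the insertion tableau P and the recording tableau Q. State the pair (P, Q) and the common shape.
P = [1, 2, 8] / [3, 5] / [4, 6] / [7];  Q = [1, 3, 6] / [2, 4] / [5, 7] / [8];  common shape = (3, 2, 2, 1)

Row-insert the values π_1, π_2, … into P one at a time, bumping the leftmost entry strictly greater than the inserted value down to the next row. The recording tableau Q records, in position (i, j), the step at which that cell was added to P.
  Insert 4 (step 1): P = [4];  Q = [1]
  Insert 3 (step 2): P = [3] / [4];  Q = [1] / [2]
  Insert 7 (step 3): P = [3, 7] / [4];  Q = [1, 3] / [2]
  Insert 6 (step 4): P = [3, 6] / [4, 7];  Q = [1, 3] / [2, 4]
  Insert 1 (step 5): P = [1, 6] / [3, 7] / [4];  Q = [1, 3] / [2, 4] / [5]
  Insert 8 (step 6): P = [1, 6, 8] / [3, 7] / [4];  Q = [1, 3, 6] / [2, 4] / [5]
  Insert 5 (step 7): P = [1, 5, 8] / [3, 6] / [4, 7];  Q = [1, 3, 6] / [2, 4] / [5, 7]
  Insert 2 (step 8): P = [1, 2, 8] / [3, 5] / [4, 6] / [7];  Q = [1, 3, 6] / [2, 4] / [5, 7] / [8]
Final shape: (3, 2, 2, 1).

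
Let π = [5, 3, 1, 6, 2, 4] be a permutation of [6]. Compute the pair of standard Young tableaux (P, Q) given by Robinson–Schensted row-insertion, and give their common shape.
P = [1, 2, 4] / [3, 6] / [5];  Q = [1, 4, 6] / [2, 5] / [3];  common shape = (3, 2, 1)

Row-insert the values π_1, π_2, … into P one at a time, bumping the leftmost entry strictly greater than the inserted value down to the next row. The recording tableau Q records, in position (i, j), the step at which that cell was added to P.
  Insert 5 (step 1): P = [5];  Q = [1]
  Insert 3 (step 2): P = [3] / [5];  Q = [1] / [2]
  Insert 1 (step 3): P = [1] / [3] / [5];  Q = [1] / [2] / [3]
  Insert 6 (step 4): P = [1, 6] / [3] / [5];  Q = [1, 4] / [2] / [3]
  Insert 2 (step 5): P = [1, 2] / [3, 6] / [5];  Q = [1, 4] / [2, 5] / [3]
  Insert 4 (step 6): P = [1, 2, 4] / [3, 6] / [5];  Q = [1, 4, 6] / [2, 5] / [3]
Final shape: (3, 2, 1).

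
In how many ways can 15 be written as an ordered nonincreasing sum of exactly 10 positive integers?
p(15, 10 parts) = 7

Partitions of n into exactly k parts ↔ partitions of n − k into at most k parts (subtract 1 from each part). For n = 15, k = 10, the partitions are: 6+1+1+1+1+1+1+1+1+1, 5+2+1+1+1+1+1+1+1+1, 4+3+1+1+1+1+1+1+1+1, 4+2+2+1+1+1+1+1+1+1, 3+3+2+1+1+1+1+1+1+1, 3+2+2+2+1+1+1+1+1+1, 2+2+2+2+2+1+1+1+1+1. Count = 7.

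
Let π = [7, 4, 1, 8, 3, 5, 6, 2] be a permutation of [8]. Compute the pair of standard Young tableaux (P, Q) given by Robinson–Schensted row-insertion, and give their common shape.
P = [1, 2, 5, 6] / [3, 8] / [4] / [7];  Q = [1, 4, 6, 7] / [2, 5] / [3] / [8];  common shape = (4, 2, 1, 1)

Row-insert the values π_1, π_2, … into P one at a time, bumping the leftmost entry strictly greater than the inserted value down to the next row. The recording tableau Q records, in position (i, j), the step at which that cell was added to P.
  Insert 7 (step 1): P = [7];  Q = [1]
  Insert 4 (step 2): P = [4] / [7];  Q = [1] / [2]
  Insert 1 (step 3): P = [1] / [4] / [7];  Q = [1] / [2] / [3]
  Insert 8 (step 4): P = [1, 8] / [4] / [7];  Q = [1, 4] / [2] / [3]
  Insert 3 (step 5): P = [1, 3] / [4, 8] / [7];  Q = [1, 4] / [2, 5] / [3]
  Insert 5 (step 6): P = [1, 3, 5] / [4, 8] / [7];  Q = [1, 4, 6] / [2, 5] / [3]
  Insert 6 (step 7): P = [1, 3, 5, 6] / [4, 8] / [7];  Q = [1, 4, 6, 7] / [2, 5] / [3]
  Insert 2 (step 8): P = [1, 2, 5, 6] / [3, 8] / [4] / [7];  Q = [1, 4, 6, 7] / [2, 5] / [3] / [8]
Final shape: (4, 2, 1, 1).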